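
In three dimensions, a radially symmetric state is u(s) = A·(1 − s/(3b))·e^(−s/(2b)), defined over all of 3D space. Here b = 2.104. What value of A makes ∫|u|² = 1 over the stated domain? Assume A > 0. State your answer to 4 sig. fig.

A ≈ 0.1132

Normalization requires ∫|u|² 4πs² ds = 1, integrated from 0 to ∞.
The angular integral contributes 4π, leaving ∫₀^∞ s²|u|² ds.
∫|u|² 4πs² ds = A²·(8·π·b^3/3).
Hence A² = 1/[8·π·b^3/3].
With b = 2.104: A² = 0.012816 and A = 0.11321.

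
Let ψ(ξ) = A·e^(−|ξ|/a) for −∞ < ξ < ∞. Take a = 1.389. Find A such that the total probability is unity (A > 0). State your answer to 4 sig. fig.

A ≈ 0.8485

The normalization condition is ∫|ψ|² dξ = 1 from −∞ to ∞.
Recall ∫₀^∞ ξ^m e^(−ξ/β) dξ = m!·β^(m+1), with ψ = A·e^(−|ξ|/a), the integral evaluates to A²·[a].
So A² = (a)^(−1).
With a = 1.389: A² = 0.71994 and A = 0.84849.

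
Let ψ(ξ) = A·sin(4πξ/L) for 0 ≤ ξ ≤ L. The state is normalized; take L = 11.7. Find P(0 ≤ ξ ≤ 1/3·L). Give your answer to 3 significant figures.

P ≈ 0.299

The probability is P = ∫ |ψ|² dξ over [0, 1/3·L].
Since A² = 1/(L/2), this is the region integral divided by the full normalization integral.
Let u = ξ/L; then A² and the length scale cancel, so P = ∫_{0}^{1/3} sin(4·π·u)^2 du ÷ ∫_{0}^{1} sin(4·π·u)^2 du.
Using ∫ sin(4·π·u)^2 du = u/2 - sin(4·π·u)·cos(4·π·u)/(8·π), the numerator is -√(3)/(32·π) + 1/6 and the denominator is 1/2.
The result is P = (-√(3)/16 + π/3)/π.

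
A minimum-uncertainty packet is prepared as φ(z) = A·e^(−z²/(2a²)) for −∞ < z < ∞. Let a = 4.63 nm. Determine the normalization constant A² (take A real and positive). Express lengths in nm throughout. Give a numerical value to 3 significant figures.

A^2 ≈ 0.122 nm^(-1)

Require ∫ |φ|² dz = 1 over the whole domain.
Using the Gaussian integral ∫_{−∞}^{∞} e^(−αz²) dz = √(π/α), with φ = A·e^(−z²/(2a²)), the integral evaluates to A²·[√(π)·a].
Setting this equal to 1 gives A² = 1/(√(π)·a).
Plugging in a = 4.63 yields A = 0.3491.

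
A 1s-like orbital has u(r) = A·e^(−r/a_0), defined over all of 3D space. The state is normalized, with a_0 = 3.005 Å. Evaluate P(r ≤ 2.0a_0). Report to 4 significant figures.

With dV = 4πr²dr, the probability is ∫|u|² dV over r ≤ 2.0a_0.
A² is fixed by ∫₀^∞ 4πr²|u|² dr = 1, i.e. A² = (π·a_0^3)^(−1).
In terms of t = r/a_0 (A², 4π and the length scale all cancel between numerator and denominator), P = [∫_{0}^{2.0} t^2·e^(-2·t) dt] / [∫_{0}^{∞} t^2·e^(-2·t) dt].
An antiderivative of t^2·e^(-2·t) is -(2·t^2 + 2·t + 1)·e^(-2·t)/4; evaluating from 0 to 2.0 gives 1/4 - 13·e^(-4)/4, while the full integral is 1/4.
The region integral divided by the full integral gives P = 0.76190.

P ≈ 0.7619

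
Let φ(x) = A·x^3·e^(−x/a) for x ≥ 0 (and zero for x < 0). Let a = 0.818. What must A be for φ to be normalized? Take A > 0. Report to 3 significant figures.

A ≈ 0.852

The normalization condition is ∫|φ|² dx = 1 from 0 to ∞.
Recall ∫₀^∞ x^m e^(−x/β) dx = m!·β^(m+1), ∫|φ|² dx = A²·(45·a^7/8).
Hence A² = 1/[45·a^7/8].
With a = 0.818: A² = 0.7254 and A = 0.8517.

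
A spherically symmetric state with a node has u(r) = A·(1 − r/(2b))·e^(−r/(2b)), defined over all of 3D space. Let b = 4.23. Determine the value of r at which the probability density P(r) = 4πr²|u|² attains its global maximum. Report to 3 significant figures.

Set d/dr [P(r) = 4πr²|u|²] = 0 and solve for r > 0.
Solving yields r = b·(√(5) + 3).
With b = 4.23, the most probable radial distance is 22.15.

r ≈ 22.1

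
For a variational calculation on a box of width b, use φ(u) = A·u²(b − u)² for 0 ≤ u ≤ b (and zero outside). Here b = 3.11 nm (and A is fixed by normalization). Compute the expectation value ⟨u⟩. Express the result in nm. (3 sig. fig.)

By definition ⟨u⟩ = ∫ u |φ(u)|² du.
Expanding the polynomial and integrating term by term, since the A² factors cancel between numerator and denominator, ⟨u⟩ = b/2.
With b = 3.11, ⟨u⟩ = 1.555.

⟨u⟩ ≈ 1.56 nm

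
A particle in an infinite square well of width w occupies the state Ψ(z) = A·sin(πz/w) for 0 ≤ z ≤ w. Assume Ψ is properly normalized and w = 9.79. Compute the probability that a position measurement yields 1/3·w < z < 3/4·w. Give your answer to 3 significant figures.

The probability is P = ∫ |Ψ|² dz over [1/3·w, 3/4·w].
The normalization integral ∫|Ψ|²dz over the whole domain equals w/2·A², and A² cancels in the ratio.
In terms of u = z/w (A² and the length scale cancel between numerator and denominator), P = [∫_{1/3}^{3/4} sin(π·u)^2 du] / [∫_{0}^{1} sin(π·u)^2 du].
Using ∫ sin(π·u)^2 du = u/2 - sin(2·π·u)/(4·π), the numerator is √(3)/(8·π) + 1/(4·π) + 5/24 and the denominator is 1/2.
This works out to P = (3·√(3) + 6 + 5·π)/(12·π).

P ≈ 0.714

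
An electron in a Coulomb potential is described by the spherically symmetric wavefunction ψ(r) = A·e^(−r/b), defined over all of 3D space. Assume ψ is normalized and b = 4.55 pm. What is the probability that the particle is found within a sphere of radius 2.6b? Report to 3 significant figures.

P ≈ 0.891

With dV = 4πr²dr, the probability is ∫|ψ|² dV over r ≤ 2.6b.
The full normalization integral is A²·[π·b^3] = 1, fixing A².
Substituting u = r/b, A², 4π and the length scale all cancel in the ratio: P = ∫_{0}^{2.6} u^2·e^(-2·u) du / ∫_{0}^{∞} u^2·e^(-2·u) du.
With ∫ u^2·e^(-2·u) du = -(2·u^2 + 2·u + 1)·e^(-2·u)/4 + C, the region integral is 1/4 - 493·e^(-26/5)/100 and the full one is 1/4.
The region integral divided by the full integral gives P = 0.8912.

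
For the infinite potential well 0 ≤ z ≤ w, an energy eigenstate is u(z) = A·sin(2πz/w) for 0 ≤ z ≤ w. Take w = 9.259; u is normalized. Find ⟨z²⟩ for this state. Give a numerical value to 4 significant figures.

⟨z^2⟩ ≈ 27.49

The expectation value is the |u|²-weighted average of z^2: ∫ z^2|u|² dz.
With ∫₀^w sin²(nπz/w) dz = w/2, since the A² factors cancel between numerator and denominator, ⟨z²⟩ = -w^2/(8·π^2) + w^2/3.
With w = 9.259, ⟨z^2⟩ = 27.491.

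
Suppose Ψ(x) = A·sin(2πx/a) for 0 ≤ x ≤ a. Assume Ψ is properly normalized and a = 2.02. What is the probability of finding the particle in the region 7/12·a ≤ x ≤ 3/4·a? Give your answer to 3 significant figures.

P ≈ 0.236

P = ∫_{7/12·a}^{3/4·a} |Ψ(x)|² dx.
Since A² = 1/(a/2), this is the region integral divided by the full normalization integral.
Substituting u = x/a, A² and the length scale cancel in the ratio: P = ∫_{7/12}^{3/4} sin(2·π·u)^2 du / ∫_{0}^{1} sin(2·π·u)^2 du.
With ∫ sin(2·π·u)^2 du = u/2 - sin(4·π·u)/(8·π) + C, the region integral is √(3)/(16·π) + 1/12 and the full one is 1/2.
This works out to P = (√(3)/8 + π/6)/π.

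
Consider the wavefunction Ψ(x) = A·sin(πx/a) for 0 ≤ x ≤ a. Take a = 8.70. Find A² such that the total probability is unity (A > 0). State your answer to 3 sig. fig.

We need A² ∫|f|² dx = 1, taking the integral from 0 to a.
The integral (without the A² prefactor) comes out to a/2.
Setting this equal to 1 gives A² = 1/(a/2).
Plugging in a = 8.70 yields A = 0.4795.

A^2 ≈ 0.230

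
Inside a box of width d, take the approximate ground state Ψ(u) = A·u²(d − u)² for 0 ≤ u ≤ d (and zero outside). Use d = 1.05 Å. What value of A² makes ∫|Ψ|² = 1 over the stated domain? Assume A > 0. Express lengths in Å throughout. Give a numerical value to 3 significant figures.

A^2 ≈ 406 Å^(-9)

Require ∫ |Ψ|² du = 1 over the whole domain.
Carrying out the integral gives A² · d^9/630.
So A² = (d^9/630)^(−1).
Substituting d = 1.05 gives A² = 406.1, so A = 20.15.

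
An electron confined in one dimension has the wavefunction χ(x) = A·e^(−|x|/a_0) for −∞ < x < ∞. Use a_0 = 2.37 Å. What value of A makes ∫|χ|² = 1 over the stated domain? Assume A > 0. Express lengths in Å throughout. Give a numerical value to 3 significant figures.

A ≈ 0.650 Å^(-1/2)

Require ∫ |χ|² dx = 1 over the whole domain.
Recall ∫₀^∞ x^m e^(−x/β) dx = m!·β^(m+1), with χ = A·e^(−|x|/a_0), the integral evaluates to A²·[a_0].
Setting this equal to 1 gives A² = 1/(a_0).
With a_0 = 2.37: A² = 0.4219 and A = 0.6496.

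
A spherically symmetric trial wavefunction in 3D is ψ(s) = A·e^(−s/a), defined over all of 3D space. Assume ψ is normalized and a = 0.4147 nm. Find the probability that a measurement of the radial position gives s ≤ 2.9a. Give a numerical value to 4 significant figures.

P ≈ 0.9285

Integrate the radial probability density 4πs²|ψ|² over s ≤ 2.9a.
Normalization gives A² = 1/(π·a^3).
In terms of u = s/a (A², 4π and the length scale all cancel between numerator and denominator), P = [∫_{0}^{2.9} u^2·e^(-2·u) du] / [∫_{0}^{∞} u^2·e^(-2·u) du].
With ∫ u^2·e^(-2·u) du = -(2·u^2 + 2·u + 1)·e^(-2·u)/4 + C, the region integral is 1/4 - 1181·e^(-29/5)/200 and the full one is 1/4.
This evaluates to P = 0.92849.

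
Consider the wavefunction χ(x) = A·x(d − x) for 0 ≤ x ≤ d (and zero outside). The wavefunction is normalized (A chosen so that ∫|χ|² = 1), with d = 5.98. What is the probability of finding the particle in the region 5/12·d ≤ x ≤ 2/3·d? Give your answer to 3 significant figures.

P ≈ 0.444

|χ|² is the probability density, so P = ∫_{5/12·d}^{2/3·d} |χ|² dx.
The normalization integral ∫|χ|²dx over the whole domain equals d^5/30·A², and A² cancels in the ratio.
Substituting u = x/d, A² and the length scale cancel in the ratio: P = ∫_{5/12}^{2/3} u^2·(1 - u)^2 du / ∫_{0}^{1} u^2·(1 - u)^2 du.
An antiderivative of u^2·(1 - u)^2 is u^3·(6·u^2 - 15·u + 10)/30; evaluating from 5/12 to 2/3 gives ≈ 0.014783, while the full integral is 1/30.
Taking the ratio, P = 0.4435.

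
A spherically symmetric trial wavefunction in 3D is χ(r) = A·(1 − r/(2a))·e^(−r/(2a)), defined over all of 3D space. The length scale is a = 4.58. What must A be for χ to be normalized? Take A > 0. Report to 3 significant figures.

A ≈ 0.0204

The normalization condition is ∫|χ|² 4πr² dr = 1 from 0 to ∞.
The angular integral contributes 4π, leaving ∫₀^∞ r²|χ|² dr.
Carrying out the integral gives A² · 8·π·a^3.
Hence A² = 1/[8·π·a^3].
Plugging in a = 4.58 yields A = 0.02035.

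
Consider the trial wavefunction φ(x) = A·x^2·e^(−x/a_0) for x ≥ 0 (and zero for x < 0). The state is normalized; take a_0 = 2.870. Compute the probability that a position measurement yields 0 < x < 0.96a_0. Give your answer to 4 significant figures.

P ≈ 0.04572

|φ|² is the probability density, so P = ∫_{0}^{0.96a_0} |φ|² dx.
With A² fixed by ∫|φ|² = 1, i.e. A² = (3·a_0^5/4)^(−1), substitute and integrate.
Let u = x/a_0; then A² and the length scale cancel, so P = ∫_{0}^{0.96} u^4·e^(-2·u) du ÷ ∫_{0}^{∞} u^4·e^(-2·u) du.
Using ∫ u^4·e^(-2·u) du = -(u^4/2 + u^3 + 3·u^2/2 + 3·u/2 + 3/4)·e^(-2·u), the numerator is ≈ 0.0342928 and the denominator is 3/4.
Evaluating gives P = 0.045724.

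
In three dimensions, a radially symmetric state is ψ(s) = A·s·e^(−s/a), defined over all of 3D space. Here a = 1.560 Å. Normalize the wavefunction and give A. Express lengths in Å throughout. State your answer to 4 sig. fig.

A ≈ 0.1072 Å^(-5/2)

The normalization condition is ∫|ψ|² 4πs² ds = 1 from 0 to ∞.
(Spherical symmetry: dV = 4πs² ds.)
With ψ = A·s·e^(−s/a), the integral evaluates to A²·[3·π·a^5].
Hence A² = 1/[3·π·a^5].
Substituting a = 1.560 gives A² = 0.011484, so A = 0.10716.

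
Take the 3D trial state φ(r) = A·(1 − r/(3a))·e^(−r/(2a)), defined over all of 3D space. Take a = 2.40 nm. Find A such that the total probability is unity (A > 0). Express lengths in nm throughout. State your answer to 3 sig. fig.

Normalization requires ∫|φ|² 4πr² dr = 1, integrated from 0 to ∞.
(Spherical symmetry: dV = 4πr² dr.)
With ∫₀^∞ r^4 e^(−αr) dr = 4!/α^5, carrying out the integral gives A² · 8·π·a^3/3.
Plugging in a = 2.40 yields A = 0.09292.

A ≈ 0.0929 nm^(-3/2)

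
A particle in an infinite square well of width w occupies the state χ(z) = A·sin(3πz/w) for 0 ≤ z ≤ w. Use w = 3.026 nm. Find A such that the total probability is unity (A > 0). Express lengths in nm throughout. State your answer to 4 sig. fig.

We need A² ∫|f|² dz = 1, taking the integral from 0 to w.
Using sin²θ = (1 − cos 2θ)/2, carrying out the integral gives A² · w/2.
Hence A² = 1/[w/2].
Plugging in w = 3.026 yields A = 0.81298.

A ≈ 0.8130 nm^(-1/2)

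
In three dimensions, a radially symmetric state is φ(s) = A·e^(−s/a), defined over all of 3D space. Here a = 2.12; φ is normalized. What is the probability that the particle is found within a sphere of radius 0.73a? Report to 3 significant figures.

P ≈ 0.181

P = ∫ |φ|² 4πs² ds over s ≤ 0.73a.
Normalization gives A² = 1/(π·a^3).
Substituting u = s/a, A², 4π and the length scale all cancel in the ratio: P = ∫_{0}^{0.73} u^2·e^(-2·u) du / ∫_{0}^{∞} u^2·e^(-2·u) du.
An antiderivative of u^2·e^(-2·u) is -(2·u^2 + 2·u + 1)·e^(-2·u)/4; evaluating from 0 to 0.73 gives ≈ 0.045295, while the full integral is 1/4.
This evaluates to P = 0.1812.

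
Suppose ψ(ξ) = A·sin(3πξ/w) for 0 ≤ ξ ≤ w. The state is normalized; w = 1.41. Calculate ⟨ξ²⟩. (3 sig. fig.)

By definition ⟨ξ²⟩ = ∫ ξ^2 |ψ(ξ)|² dξ.
Since the A² factors cancel between numerator and denominator, ⟨ξ²⟩ = -w^2/(18·π^2) + w^2/3.
With w = 1.41, ⟨ξ^2⟩ = 0.6515.

⟨ξ^2⟩ ≈ 0.652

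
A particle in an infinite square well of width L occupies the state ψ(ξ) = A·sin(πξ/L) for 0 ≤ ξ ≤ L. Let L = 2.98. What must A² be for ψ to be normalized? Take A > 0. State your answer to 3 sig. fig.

A^2 ≈ 0.671

Require ∫ |ψ|² dξ = 1 over the whole domain.
With ∫₀^L sin²(nπξ/L) dξ = L/2, ∫|ψ|² dξ = A²·(L/2).
Plugging in L = 2.98 yields A = 0.8192.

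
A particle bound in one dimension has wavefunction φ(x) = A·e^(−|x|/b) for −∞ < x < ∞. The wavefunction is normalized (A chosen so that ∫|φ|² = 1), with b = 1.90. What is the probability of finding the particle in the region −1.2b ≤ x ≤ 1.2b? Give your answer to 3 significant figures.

P ≈ 0.909

|φ|² is the probability density, so P = ∫_{−1.2b}^{1.2b} |φ|² dx.
With A² fixed by ∫|φ|² = 1, i.e. A² = (b)^(−1), substitute and integrate.
By symmetry take twice the x ≥ 0 contribution in numerator and denominator; the 2's cancel. Let u = x/b; then A² and the length scale cancel, so P = ∫_{0}^{1.2} e^(-2·u) du ÷ ∫_{0}^{∞} e^(-2·u) du.
With ∫ e^(-2·u) du = -e^(-2·u)/2 + C, the region integral is 1/2 - e^(-12/5)/2 and the full one is 1/2.
This works out to P = 0.9093.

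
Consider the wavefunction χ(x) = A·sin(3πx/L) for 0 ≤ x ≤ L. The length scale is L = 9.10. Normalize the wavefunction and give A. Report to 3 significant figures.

Require ∫ |χ|² dx = 1 over the whole domain.
With χ = A·sin(3πx/L), the integral evaluates to A²·[L/2].
Plugging in L = 9.10 yields A = 0.4688.

A ≈ 0.469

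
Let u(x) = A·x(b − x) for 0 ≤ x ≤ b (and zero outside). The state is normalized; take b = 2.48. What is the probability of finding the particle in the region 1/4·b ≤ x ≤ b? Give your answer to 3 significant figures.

P ≈ 0.896

The probability is P = ∫ |u|² dx over [1/4·b, b].
Since A² = 1/(b^5/30), this is the region integral divided by the full normalization integral.
Substituting t = x/b, A² and the length scale cancel in the ratio: P = ∫_{1/4}^{1} t^2·(1 - t)^2 dt / ∫_{0}^{1} t^2·(1 - t)^2 dt.
An antiderivative of t^2·(1 - t)^2 is t^3·(6·t^2 - 15·t + 10)/30; evaluating from 1/4 to 1 gives 153/5120, while the full integral is 1/30.
Taking the ratio, P = 459/512.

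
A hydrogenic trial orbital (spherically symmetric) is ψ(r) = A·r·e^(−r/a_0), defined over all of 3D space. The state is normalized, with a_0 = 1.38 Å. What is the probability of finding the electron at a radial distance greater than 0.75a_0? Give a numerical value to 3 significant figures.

P ≈ 0.981

Integrate the radial probability density 4πr²|ψ|² over r > 0.75a_0.
The full normalization integral is A²·[3·π·a_0^5] = 1, fixing A².
Substituting u = r/a_0, A², 4π and the length scale all cancel in the ratio: P = ∫_{0.75}^{∞} u^4·e^(-2·u) du / ∫_{0}^{∞} u^4·e^(-2·u) du.
Using ∫ u^4·e^(-2·u) du = -(u^4/2 + u^3 + 3·u^2/2 + 3·u/2 + 3/4)·e^(-2·u), the numerator is 1689·e^(-3/2)/512 and the denominator is 3/4.
The region integral divided by the full integral gives P = 0.9814.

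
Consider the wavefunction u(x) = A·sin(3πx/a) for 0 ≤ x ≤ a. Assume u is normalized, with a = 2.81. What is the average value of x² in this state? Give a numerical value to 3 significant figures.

⟨x^2⟩ ≈ 2.59

⟨x²⟩ = ∫ x^2 |u|² dx over the full domain.
With ∫₀^a sin²(nπx/a) dx = a/2, the ratio of the moment integral to the normalization integral gives ⟨x²⟩ = -a^2/(18·π^2) + a^2/3.
With a = 2.81, ⟨x^2⟩ = 2.588.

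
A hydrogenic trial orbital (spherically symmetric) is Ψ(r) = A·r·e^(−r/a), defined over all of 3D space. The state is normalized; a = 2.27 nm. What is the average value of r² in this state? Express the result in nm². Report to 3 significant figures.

⟨r²⟩ = ∫ r^2 |Ψ|² 4πr² dr over the full domain.
With ∫₀^∞ r^6 e^(−αr) dr = 6!/α^7, since the A² factors cancel between numerator and denominator, ⟨r²⟩ = 15·a^2/2.
With a = 2.27, ⟨r^2⟩ = 38.65.

⟨r^2⟩ ≈ 38.6 nm^2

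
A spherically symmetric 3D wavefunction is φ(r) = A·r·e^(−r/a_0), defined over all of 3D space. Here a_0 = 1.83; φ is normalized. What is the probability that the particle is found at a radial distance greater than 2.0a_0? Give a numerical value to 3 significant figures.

P ≈ 0.629

With dV = 4πr²dr, the probability is ∫|φ|² dV over r > 2.0a_0.
A² is fixed by ∫₀^∞ 4πr²|φ|² dr = 1, i.e. A² = (3·π·a_0^5)^(−1).
Let u = r/a_0; then A², 4π and the length scale all cancel, so P = ∫_{2.0}^{∞} u^4·e^(-2·u) du ÷ ∫_{0}^{∞} u^4·e^(-2·u) du.
With ∫ u^4·e^(-2·u) du = -(u^4/2 + u^3 + 3·u^2/2 + 3·u/2 + 3/4)·e^(-2·u) + C, the region integral is 103·e^(-4)/4 and the full one is 3/4.
This evaluates to P = 0.6288.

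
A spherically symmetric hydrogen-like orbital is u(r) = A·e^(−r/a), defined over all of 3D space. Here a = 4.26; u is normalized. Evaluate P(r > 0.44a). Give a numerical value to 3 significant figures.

P ≈ 0.940

P = ∫ |u|² 4πr² dr over r > 0.44a.
The full normalization integral is A²·[π·a^3] = 1, fixing A².
Substituting t = r/a, A², 4π and the length scale all cancel in the ratio: P = ∫_{0.44}^{∞} t^2·e^(-2·t) dt / ∫_{0}^{∞} t^2·e^(-2·t) dt.
With ∫ t^2·e^(-2·t) dt = -(2·t^2 + 2·t + 1)·e^(-2·t)/4 + C, the region integral is 1417·e^(-22/25)/2500 and the full one is 1/4.
This evaluates to P = 0.9404.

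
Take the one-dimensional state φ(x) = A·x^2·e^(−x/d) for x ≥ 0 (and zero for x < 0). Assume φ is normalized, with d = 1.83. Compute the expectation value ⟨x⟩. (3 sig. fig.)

The expectation value is the |φ|²-weighted average of x: ∫ x|φ|² dx.
The ratio of the moment integral to the normalization integral gives ⟨x⟩ = 5·d/2.
With d = 1.83, ⟨x⟩ = 4.575.

⟨x⟩ ≈ 4.58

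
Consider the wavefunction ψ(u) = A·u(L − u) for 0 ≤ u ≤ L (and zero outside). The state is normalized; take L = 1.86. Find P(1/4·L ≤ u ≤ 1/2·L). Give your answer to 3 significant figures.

P ≈ 0.396

P = ∫_{1/4·L}^{1/2·L} |ψ(u)|² du.
The normalization integral ∫|ψ|²du over the whole domain equals L^5/30·A², and A² cancels in the ratio.
Let t = u/L; then A² and the length scale cancel, so P = ∫_{1/4}^{1/2} t^2·(1 - t)^2 dt ÷ ∫_{0}^{1} t^2·(1 - t)^2 dt.
Using ∫ t^2·(1 - t)^2 dt = t^3·(6·t^2 - 15·t + 10)/30, the numerator is ≈ 0.013216 and the denominator is 1/30.
Taking the ratio, P = 203/512.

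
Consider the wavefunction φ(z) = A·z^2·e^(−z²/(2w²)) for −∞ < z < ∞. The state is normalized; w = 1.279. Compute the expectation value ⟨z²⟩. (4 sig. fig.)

By definition ⟨z²⟩ = ∫ z^2 |φ(z)|² dz.
Differentiating ∫e^(−αz²) dz = √(π/α) under α to get the higher moments, evaluating both integrals, ⟨z²⟩ = 5·w^2/2.
Putting w = 1.279 gives 4.0896.

⟨z^2⟩ ≈ 4.090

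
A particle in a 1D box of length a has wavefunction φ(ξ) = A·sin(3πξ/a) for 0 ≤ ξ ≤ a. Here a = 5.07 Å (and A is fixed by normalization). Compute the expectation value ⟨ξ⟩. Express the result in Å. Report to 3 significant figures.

⟨ξ⟩ = ∫ ξ |φ|² dξ over the full domain.
Using sin²θ = (1 − cos 2θ)/2, evaluating both integrals, ⟨ξ⟩ = a/2.
With a = 5.07, ⟨ξ⟩ = 2.535.

⟨ξ⟩ ≈ 2.54 Å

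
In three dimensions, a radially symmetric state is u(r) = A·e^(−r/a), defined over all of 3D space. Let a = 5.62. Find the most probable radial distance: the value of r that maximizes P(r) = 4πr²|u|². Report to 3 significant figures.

The maximum of P(r) = 4πr²|u|² occurs where its derivative vanishes.
Solving yields r = a.
With a = 5.62, the most probable radial distance is 5.620.

r ≈ 5.62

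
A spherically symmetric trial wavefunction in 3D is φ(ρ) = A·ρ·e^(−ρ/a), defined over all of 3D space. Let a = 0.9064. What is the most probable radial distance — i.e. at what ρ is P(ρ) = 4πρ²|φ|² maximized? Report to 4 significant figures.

ρ ≈ 1.813

Differentiate P(ρ) = 4πρ²|φ|² with respect to ρ and set to zero.
This gives ρ = 2·a.
With a = 0.9064, the most probable radial distance is 1.8128.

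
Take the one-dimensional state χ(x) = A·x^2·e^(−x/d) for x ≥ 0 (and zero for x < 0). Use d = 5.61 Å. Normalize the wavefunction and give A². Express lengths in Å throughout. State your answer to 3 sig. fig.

We need A² ∫|f|² dx = 1, taking the integral from 0 to ∞.
Carrying out the integral gives A² · 3·d^5/4.
So A² = (3·d^5/4)^(−1).
Substituting d = 5.61 gives A² = 0.0002400, so A = 0.01549.

A^2 ≈ 0.000240 Å^(-5)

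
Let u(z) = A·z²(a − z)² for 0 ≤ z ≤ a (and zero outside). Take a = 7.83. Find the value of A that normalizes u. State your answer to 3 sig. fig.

Normalization requires ∫|u|² dz = 1, integrated from 0 to a.
The integral (without the A² prefactor) comes out to a^9/630.
So A² = (a^9/630)^(−1).
With a = 7.83: A² = 0.000005695 and A = 0.002386.

A ≈ 0.00239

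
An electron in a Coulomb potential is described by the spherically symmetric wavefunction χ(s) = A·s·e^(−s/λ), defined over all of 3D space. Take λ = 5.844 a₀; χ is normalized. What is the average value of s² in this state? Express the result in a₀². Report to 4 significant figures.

⟨s^2⟩ ≈ 256.1 a₀^2

By definition ⟨s²⟩ = ∫ s^2 |χ(s)|² 4πs² ds.
The ratio of the moment integral to the normalization integral gives ⟨s²⟩ = 15·λ^2/2.
With λ = 5.844, ⟨s^2⟩ = 256.14.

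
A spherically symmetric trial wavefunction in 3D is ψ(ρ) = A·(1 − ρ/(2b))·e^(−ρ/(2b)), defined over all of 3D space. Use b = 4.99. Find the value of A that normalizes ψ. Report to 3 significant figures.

We need A² ∫|f|² 4πρ² dρ = 1, taking the integral from 0 to ∞.
In 3D with spherical symmetry the volume element is 4πρ² dρ.
∫|ψ|² 4πρ² dρ = A²·(8·π·b^3).
So A² = (8·π·b^3)^(−1).
Plugging in b = 4.99 yields A = 0.01789.

A ≈ 0.0179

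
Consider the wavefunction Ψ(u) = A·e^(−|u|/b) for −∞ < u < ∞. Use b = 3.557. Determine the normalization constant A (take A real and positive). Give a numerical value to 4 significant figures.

Require ∫ |Ψ|² du = 1 over the whole domain.
Recall ∫₀^∞ u^m e^(−u/β) du = m!·β^(m+1), with Ψ = A·e^(−|u|/b), the integral evaluates to A²·[b].
With b = 3.557: A² = 0.28114 and A = 0.53022.

A ≈ 0.5302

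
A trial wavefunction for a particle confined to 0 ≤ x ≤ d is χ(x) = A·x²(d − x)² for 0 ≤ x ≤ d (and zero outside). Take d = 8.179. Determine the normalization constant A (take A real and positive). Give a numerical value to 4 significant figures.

A ≈ 0.001961

The normalization condition is ∫|χ|² dx = 1 from 0 to d.
∫|χ|² dx = A²·(d^9/630).
Plugging in d = 8.179 yields A = 0.0019612.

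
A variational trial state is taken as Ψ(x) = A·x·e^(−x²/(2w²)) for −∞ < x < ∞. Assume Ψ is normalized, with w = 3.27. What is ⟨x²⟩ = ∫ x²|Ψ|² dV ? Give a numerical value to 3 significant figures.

⟨x^2⟩ ≈ 16.0

⟨x²⟩ = ∫ x^2 |Ψ|² dx over the full domain.
Since the A² factors cancel between numerator and denominator, ⟨x²⟩ = 3·w^2/2.
Putting w = 3.27 gives 16.04.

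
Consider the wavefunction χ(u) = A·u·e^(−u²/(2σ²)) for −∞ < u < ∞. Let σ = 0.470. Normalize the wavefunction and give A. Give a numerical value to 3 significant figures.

A ≈ 3.30

We need A² ∫|f|² du = 1, taking the integral from −∞ to ∞.
∫|χ|² du = A²·(√(π)·σ^3/2).
Setting this equal to 1 gives A² = 1/(√(π)·σ^3/2).
Plugging in σ = 0.470 yields A = 3.297.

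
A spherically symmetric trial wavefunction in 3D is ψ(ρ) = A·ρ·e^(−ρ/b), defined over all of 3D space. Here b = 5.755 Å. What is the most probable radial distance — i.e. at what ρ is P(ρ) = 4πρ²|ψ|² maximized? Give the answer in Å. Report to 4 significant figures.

ρ ≈ 11.51 Å

Differentiate P(ρ) = 4πρ²|ψ|² with respect to ρ and set to zero.
This gives ρ = 2·b.
With b = 5.755, the most probable radial distance is 11.510 Å.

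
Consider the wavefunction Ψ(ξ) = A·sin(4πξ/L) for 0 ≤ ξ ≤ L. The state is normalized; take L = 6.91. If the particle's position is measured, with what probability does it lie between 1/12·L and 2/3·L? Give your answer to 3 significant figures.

The probability is P = ∫ |Ψ|² dξ over [1/12·L, 2/3·L].
With A² fixed by ∫|Ψ|² = 1, i.e. A² = (L/2)^(−1), substitute and integrate.
Let u = ξ/L; then A² and the length scale cancel, so P = ∫_{1/12}^{2/3} sin(4·π·u)^2 du ÷ ∫_{0}^{1} sin(4·π·u)^2 du.
Using ∫ sin(4·π·u)^2 du = u/2 - sin(4·π·u)·cos(4·π·u)/(8·π), the numerator is √(3)/(16·π) + 7/24 and the denominator is 1/2.
Taking the ratio, P = √(3)/(8·π) + 7/12.

P ≈ 0.652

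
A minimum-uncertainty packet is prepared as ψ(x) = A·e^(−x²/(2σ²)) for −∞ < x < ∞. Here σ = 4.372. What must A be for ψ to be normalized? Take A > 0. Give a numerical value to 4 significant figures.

Normalization requires ∫|ψ|² dx = 1, integrated from −∞ to ∞.
Using the Gaussian integral ∫_{−∞}^{∞} e^(−αx²) dx = √(π/α), with ψ = A·e^(−x²/(2σ²)), the integral evaluates to A²·[√(π)·σ].
Setting this equal to 1 gives A² = 1/(√(π)·σ).
Plugging in σ = 4.372 yields A = 0.35923.

A ≈ 0.3592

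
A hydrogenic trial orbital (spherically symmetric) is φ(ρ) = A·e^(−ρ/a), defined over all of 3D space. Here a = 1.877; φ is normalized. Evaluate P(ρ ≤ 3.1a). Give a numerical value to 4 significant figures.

P = ∫ |φ|² 4πρ² dρ over ρ ≤ 3.1a.
A² is fixed by ∫₀^∞ 4πρ²|φ|² dρ = 1, i.e. A² = (π·a^3)^(−1).
Substituting u = ρ/a, A², 4π and the length scale all cancel in the ratio: P = ∫_{0}^{3.1} u^2·e^(-2·u) du / ∫_{0}^{∞} u^2·e^(-2·u) du.
Using ∫ u^2·e^(-2·u) du = -(2·u^2 + 2·u + 1)·e^(-2·u)/4, the numerator is 1/4 - 1321·e^(-31/5)/200 and the denominator is 1/4.
The region integral divided by the full integral gives P = 0.94638.

P ≈ 0.9464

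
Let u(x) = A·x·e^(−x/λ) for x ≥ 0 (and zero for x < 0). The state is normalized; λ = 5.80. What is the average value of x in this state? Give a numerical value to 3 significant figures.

⟨x⟩ = ∫ x |u|² dx over the full domain.
The ratio of the moment integral to the normalization integral gives ⟨x⟩ = 3·λ/2.
With λ = 5.80, ⟨x⟩ = 8.700.

⟨x⟩ ≈ 8.70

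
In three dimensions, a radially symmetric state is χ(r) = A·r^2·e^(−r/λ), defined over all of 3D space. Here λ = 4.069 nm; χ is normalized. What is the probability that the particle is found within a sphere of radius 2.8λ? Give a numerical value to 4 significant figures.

P ≈ 0.3297

With dV = 4πr²dr, the probability is ∫|χ|² dV over r ≤ 2.8λ.
The full normalization integral is A²·[45·π·λ^7/2] = 1, fixing A².
Let u = r/λ; then A², 4π and the length scale all cancel, so P = ∫_{0}^{2.8} u^6·e^(-2·u) du ÷ ∫_{0}^{∞} u^6·e^(-2·u) du.
An antiderivative of u^6·e^(-2·u) is -(4·u^6 + 12·u^5 + 30·u^4 + 60·u^3 + 90·u^2 + 90·u + 45)·e^(-2·u)/8; evaluating from 0 to 2.8 gives ≈ 1.85480, while the full integral is 45/8.
This evaluates to P = 0.32974.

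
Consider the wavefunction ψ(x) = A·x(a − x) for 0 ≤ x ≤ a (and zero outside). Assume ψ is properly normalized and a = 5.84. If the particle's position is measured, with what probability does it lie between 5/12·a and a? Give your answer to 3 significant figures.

P ≈ 0.653

The probability is P = ∫ |ψ|² dx over [5/12·a, a].
The normalization integral ∫|ψ|²dx over the whole domain equals a^5/30·A², and A² cancels in the ratio.
Substituting u = x/a, A² and the length scale cancel in the ratio: P = ∫_{5/12}^{1} u^2·(1 - u)^2 du / ∫_{0}^{1} u^2·(1 - u)^2 du.
An antiderivative of u^2·(1 - u)^2 is u^3·(6·u^2 - 15·u + 10)/30; evaluating from 5/12 to 1 gives ≈ 0.021779, while the full integral is 1/30.
The result is P = 0.6534.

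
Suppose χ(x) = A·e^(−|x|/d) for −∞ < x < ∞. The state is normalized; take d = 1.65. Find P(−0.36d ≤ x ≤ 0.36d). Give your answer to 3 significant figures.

P ≈ 0.513

P = ∫_{−0.36d}^{0.36d} |χ(x)|² dx.
With A² fixed by ∫|χ|² = 1, i.e. A² = (d)^(−1), substitute and integrate.
Both integrals are even about x = 0, so only the x ≥ 0 halves are needed (the factors of 2 cancel). In terms of u = x/d (A² and the length scale cancel between numerator and denominator), P = [∫_{0}^{0.36} e^(-2·u) du] / [∫_{0}^{∞} e^(-2·u) du].
Using ∫ e^(-2·u) du = -e^(-2·u)/2, the numerator is 1/2 - e^(-18/25)/2 and the denominator is 1/2.
Taking the ratio, P = 0.5132.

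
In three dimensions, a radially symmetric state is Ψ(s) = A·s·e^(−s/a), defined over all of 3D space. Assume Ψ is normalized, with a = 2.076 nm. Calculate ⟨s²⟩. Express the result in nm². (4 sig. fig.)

⟨s^2⟩ ≈ 32.32 nm^2

⟨s²⟩ = ∫ s^2 |Ψ|² 4πs² ds over the full domain.
Evaluating both integrals, ⟨s²⟩ = 15·a^2/2.
Putting a = 2.076 gives 32.323.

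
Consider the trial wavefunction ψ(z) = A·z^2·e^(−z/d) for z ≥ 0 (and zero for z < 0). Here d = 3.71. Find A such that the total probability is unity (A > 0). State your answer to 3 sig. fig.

Normalization requires ∫|ψ|² dz = 1, integrated from 0 to ∞.
∫|ψ|² dz = A²·(3·d^5/4).
Setting this equal to 1 gives A² = 1/(3·d^5/4).
Substituting d = 3.71 gives A² = 0.001897, so A = 0.04355.

A ≈ 0.0436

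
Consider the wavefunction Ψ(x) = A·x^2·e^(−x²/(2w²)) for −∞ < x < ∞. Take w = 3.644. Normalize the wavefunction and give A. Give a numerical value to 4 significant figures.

A ≈ 0.03422

We need A² ∫|f|² dx = 1, taking the integral from −∞ to ∞.
Carrying out the integral gives A² · 3·√(π)·w^5/4.
Hence A² = 1/[3·√(π)·w^5/4].
Substituting w = 3.644 gives A² = 0.0011708, so A = 0.034217.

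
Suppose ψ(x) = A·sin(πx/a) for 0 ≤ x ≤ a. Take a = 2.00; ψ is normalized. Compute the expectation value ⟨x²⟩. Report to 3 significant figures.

⟨x^2⟩ ≈ 1.13

⟨x²⟩ = ∫ x^2 |ψ|² dx over the full domain.
Using sin²θ = (1 − cos 2θ)/2, evaluating both integrals, ⟨x²⟩ = -a^2/(2·π^2) + a^2/3.
With a = 2.00, ⟨x^2⟩ = 1.131.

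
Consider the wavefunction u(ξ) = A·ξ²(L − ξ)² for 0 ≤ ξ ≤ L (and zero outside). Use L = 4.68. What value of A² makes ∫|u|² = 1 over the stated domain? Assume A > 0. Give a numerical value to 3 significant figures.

Normalization requires ∫|u|² dξ = 1, integrated from 0 to L.
The integral (without the A² prefactor) comes out to L^9/630.
Hence A² = 1/[L^9/630].
Plugging in L = 4.68 yields A = 0.02419.

A^2 ≈ 0.000585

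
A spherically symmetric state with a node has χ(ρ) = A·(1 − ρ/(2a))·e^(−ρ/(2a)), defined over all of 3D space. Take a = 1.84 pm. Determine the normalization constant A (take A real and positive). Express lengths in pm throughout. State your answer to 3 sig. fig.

A ≈ 0.0799 pm^(-3/2)

Normalization requires ∫|χ|² 4πρ² dρ = 1, integrated from 0 to ∞.
Carrying out the integral gives A² · 8·π·a^3.
Substituting a = 1.84 gives A² = 0.006387, so A = 0.07992.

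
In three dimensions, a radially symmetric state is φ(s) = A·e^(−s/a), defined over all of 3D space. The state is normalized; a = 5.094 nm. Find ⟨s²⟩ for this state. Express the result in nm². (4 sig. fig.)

The expectation value is the |φ|²-weighted average of s^2: ∫ s^2|φ|² 4πs² ds.
Recall ∫₀^∞ s^m e^(−s/β) ds = m!·β^(m+1), the ratio of the moment integral to the normalization integral gives ⟨s²⟩ = 3·a^2.
Putting a = 5.094 gives 77.847.

⟨s^2⟩ ≈ 77.85 nm^2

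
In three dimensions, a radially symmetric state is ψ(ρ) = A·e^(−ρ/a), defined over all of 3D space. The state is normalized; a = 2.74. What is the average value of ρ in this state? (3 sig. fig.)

⟨ρ⟩ = ∫ ρ |ψ|² 4πρ² dρ over the full domain.
Since the A² factors cancel between numerator and denominator, ⟨ρ⟩ = 3·a/2.
Putting a = 2.74 gives 4.110.

⟨ρ⟩ ≈ 4.11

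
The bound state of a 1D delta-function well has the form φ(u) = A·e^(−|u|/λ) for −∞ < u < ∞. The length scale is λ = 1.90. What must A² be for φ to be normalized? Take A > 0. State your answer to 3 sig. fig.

A^2 ≈ 0.526

Normalization requires ∫|φ|² du = 1, integrated from −∞ to ∞.
With φ = A·e^(−|u|/λ), the integral evaluates to A²·[λ].
Hence A² = 1/[λ].
With λ = 1.90: A² = 0.5263 and A = 0.7255.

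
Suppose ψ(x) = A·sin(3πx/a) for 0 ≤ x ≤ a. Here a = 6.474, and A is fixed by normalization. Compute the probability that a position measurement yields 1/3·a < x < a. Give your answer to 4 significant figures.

P = ∫_{1/3·a}^{a} |ψ(x)|² dx.
Since A² = 1/(a/2), this is the region integral divided by the full normalization integral.
Let u = x/a; then A² and the length scale cancel, so P = ∫_{1/3}^{1} sin(3·π·u)^2 du ÷ ∫_{0}^{1} sin(3·π·u)^2 du.
Using ∫ sin(3·π·u)^2 du = u/2 - sin(6·π·u)/(12·π), the numerator is 1/3 and the denominator is 1/2.
The result is P = 2/3.

P ≈ 0.6667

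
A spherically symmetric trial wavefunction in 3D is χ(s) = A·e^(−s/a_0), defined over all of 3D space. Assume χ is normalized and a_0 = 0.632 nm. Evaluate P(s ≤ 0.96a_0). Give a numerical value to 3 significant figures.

With dV = 4πs²ds, the probability is ∫|χ|² dV over s ≤ 0.96a_0.
The full normalization integral is A²·[π·a_0^3] = 1, fixing A².
Substituting u = s/a_0, A², 4π and the length scale all cancel in the ratio: P = ∫_{0}^{0.96} u^2·e^(-2·u) du / ∫_{0}^{∞} u^2·e^(-2·u) du.
With ∫ u^2·e^(-2·u) du = -(2·u^2 + 2·u + 1)·e^(-2·u)/4 + C, the region integral is 1/4 - 2977·e^(-48/25)/2500 and the full one is 1/4.
Taking the ratio yields P = 0.3017.

P ≈ 0.302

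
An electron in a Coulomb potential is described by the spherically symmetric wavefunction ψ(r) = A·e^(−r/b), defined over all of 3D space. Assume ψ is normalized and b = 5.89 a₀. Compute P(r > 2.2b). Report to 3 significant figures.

P ≈ 0.185

With dV = 4πr²dr, the probability is ∫|ψ|² dV over r > 2.2b.
The full normalization integral is A²·[π·b^3] = 1, fixing A².
Let u = r/b; then A², 4π and the length scale all cancel, so P = ∫_{2.2}^{∞} u^2·e^(-2·u) du ÷ ∫_{0}^{∞} u^2·e^(-2·u) du.
With ∫ u^2·e^(-2·u) du = -(2·u^2 + 2·u + 1)·e^(-2·u)/4 + C, the region integral is 377·e^(-22/5)/100 and the full one is 1/4.
The region integral divided by the full integral gives P = 0.1851.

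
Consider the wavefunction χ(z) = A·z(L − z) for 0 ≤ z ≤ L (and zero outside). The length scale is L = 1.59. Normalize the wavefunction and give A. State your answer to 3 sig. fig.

Require ∫ |χ|² dz = 1 over the whole domain.
Expanding the polynomial and integrating term by term, ∫|χ|² dz = A²·(L^5/30).
Hence A² = 1/[L^5/30].
Substituting L = 1.59 gives A² = 2.952, so A = 1.718.

A ≈ 1.72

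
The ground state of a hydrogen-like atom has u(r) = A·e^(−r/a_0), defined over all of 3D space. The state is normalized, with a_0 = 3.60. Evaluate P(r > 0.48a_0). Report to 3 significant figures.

P ≈ 0.927

With dV = 4πr²dr, the probability is ∫|u|² dV over r > 0.48a_0.
Normalization gives A² = 1/(π·a_0^3).
Let t = r/a_0; then A², 4π and the length scale all cancel, so P = ∫_{0.48}^{∞} t^2·e^(-2·t) dt ÷ ∫_{0}^{∞} t^2·e^(-2·t) dt.
Using ∫ t^2·e^(-2·t) dt = -(2·t^2 + 2·t + 1)·e^(-2·t)/4, the numerator is 1513·e^(-24/25)/2500 and the denominator is 1/4.
Taking the ratio yields P = 0.9269.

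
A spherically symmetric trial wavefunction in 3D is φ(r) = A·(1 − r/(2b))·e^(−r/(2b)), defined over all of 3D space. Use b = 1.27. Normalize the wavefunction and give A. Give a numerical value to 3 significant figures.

Require ∫ |φ|² 4πr² dr = 1 over the whole domain.
The angular integral contributes 4π, leaving ∫₀^∞ r²|φ|² dr.
With ∫₀^∞ r^4 e^(−αr) dr = 4!/α^5, carrying out the integral gives A² · 8·π·b^3.
Hence A² = 1/[8·π·b^3].
Substituting b = 1.27 gives A² = 0.01942, so A = 0.1394.

A ≈ 0.139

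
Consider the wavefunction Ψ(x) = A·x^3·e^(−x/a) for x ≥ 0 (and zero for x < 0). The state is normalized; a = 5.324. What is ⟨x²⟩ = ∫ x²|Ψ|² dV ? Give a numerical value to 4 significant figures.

⟨x^2⟩ ≈ 396.8

By definition ⟨x²⟩ = ∫ x^2 |Ψ(x)|² dx.
With ∫₀^∞ x^8 e^(−αx) dx = 8!/α^9, evaluating both integrals, ⟨x²⟩ = 14·a^2.
Putting a = 5.324 gives 396.83.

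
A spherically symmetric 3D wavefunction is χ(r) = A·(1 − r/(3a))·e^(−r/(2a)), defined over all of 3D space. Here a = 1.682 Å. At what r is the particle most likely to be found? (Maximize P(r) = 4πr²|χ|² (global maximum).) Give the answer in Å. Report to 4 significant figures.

Set d/dr [P(r) = 4πr²|χ|²] = 0 and solve for r > 0.
Solving yields r = a.
With a = 1.682, the most probable radial distance is 1.6820 Å.

r ≈ 1.682 Å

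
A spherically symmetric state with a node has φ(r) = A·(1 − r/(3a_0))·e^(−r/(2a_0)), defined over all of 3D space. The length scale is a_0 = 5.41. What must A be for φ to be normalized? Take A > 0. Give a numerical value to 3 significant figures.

The normalization condition is ∫|φ|² 4πr² dr = 1 from 0 to ∞.
(Spherical symmetry: dV = 4πr² dr.)
Carrying out the integral gives A² · 8·π·a_0^3/3.
Setting this equal to 1 gives A² = 1/(8·π·a_0^3/3).
Plugging in a_0 = 5.41 yields A = 0.02746.

A ≈ 0.0275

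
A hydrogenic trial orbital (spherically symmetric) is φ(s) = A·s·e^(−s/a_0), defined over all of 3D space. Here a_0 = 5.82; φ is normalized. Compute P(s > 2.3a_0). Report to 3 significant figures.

With dV = 4πs²ds, the probability is ∫|φ|² dV over s > 2.3a_0.
A² is fixed by ∫₀^∞ 4πs²|φ|² ds = 1, i.e. A² = (3·π·a_0^5)^(−1).
In terms of u = s/a_0 (A², 4π and the length scale all cancel between numerator and denominator), P = [∫_{2.3}^{∞} u^4·e^(-2·u) du] / [∫_{0}^{∞} u^4·e^(-2·u) du].
With ∫ u^4·e^(-2·u) du = -(u^4/2 + u^3 + 3·u^2/2 + 3·u/2 + 3/4)·e^(-2·u) + C, the region integral is ≈ 0.38493 and the full one is 3/4.
The region integral divided by the full integral gives P = 0.5132.

P ≈ 0.513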